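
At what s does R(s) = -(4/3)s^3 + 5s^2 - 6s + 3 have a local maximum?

3/2

R'(s) = -4s^2 + 10s - 6. Setting R'(s) = 0 gives s ∈ {1, 3/2}.
Second-derivative test with R''(s) = -8s + 10: R''(1) = 2 > 0 ⇒ local minimum; R''(3/2) = -2 < 0 ⇒ local maximum.
So the local maximum value is R(3/2) = 3/4.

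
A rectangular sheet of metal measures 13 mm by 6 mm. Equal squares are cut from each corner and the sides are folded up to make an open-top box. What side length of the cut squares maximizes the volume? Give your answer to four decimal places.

1.2884

With cut size x, the volume is V(x) = x(13 − 2x)(6 − 2x) for 0 < x < 3.
V'(x) = 12x^2 − 76x + 78. Setting V'(x) = 0 gives x ≈ 1.2884 (the root in (0, 3)).
V''(x) = 24x − 76 is negative there, so this is the maximum; V ≈ 45.9710.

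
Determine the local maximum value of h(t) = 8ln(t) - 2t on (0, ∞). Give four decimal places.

h'(t) = 8/t − 2 = 0 gives t = 4.
h''(t) = -8/t², which is negative for t > 0, so this is a local maximum.
h(4) = 8·ln(4) - 8 ≈ 3.0904.

3.0904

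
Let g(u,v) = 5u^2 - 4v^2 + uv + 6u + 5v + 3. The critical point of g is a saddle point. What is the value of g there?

194/81

∂g/∂u = 10u + v + 6 = 0 and ∂g/∂v = u - 8v + 5 = 0, so (u, v) = (-53/81, 44/81).
The Hessian has g_{uu} = 10, g_{vv} = -8, g_{uv} = 1, giving D = -81 < 0, so the point is a saddle point.
g(-53/81, 44/81) = 194/81.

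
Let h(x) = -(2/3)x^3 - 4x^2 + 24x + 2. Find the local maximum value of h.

86/3

h'(x) = -2x^2 - 8x + 24. Setting h'(x) = 0 gives x ∈ {-6, 2}.
Since h''(x) = -4x - 8, we get h''(-6) = 16 > 0 ⇒ local minimum; h''(2) = -16 < 0 ⇒ local maximum.
So the local maximum value is h(2) = 86/3.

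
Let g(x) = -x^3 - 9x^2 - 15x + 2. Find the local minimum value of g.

Critical points: g'(x) = -3x^2 - 18x - 15 vanishes at x = -5, -1.
Since g''(x) = -6x - 18, we get g''(-5) = 12 > 0 ⇒ local minimum; g''(-1) = -12 < 0 ⇒ local maximum.
So the local minimum value is g(-5) = -23.

-23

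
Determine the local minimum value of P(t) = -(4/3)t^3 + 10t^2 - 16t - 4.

P'(t) = -4t^2 + 20t - 16. Setting P'(t) = 0 gives t ∈ {1, 4}.
Second-derivative test with P''(t) = -8t + 20: P''(1) = 12 > 0 ⇒ local minimum; P''(4) = -12 < 0 ⇒ local maximum.
Thus P has its local minimum at t = 1, with value -34/3.

-34/3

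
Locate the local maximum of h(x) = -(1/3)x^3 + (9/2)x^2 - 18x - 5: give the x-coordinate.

h'(x) = -x^2 + 9x - 18 = 0 at x = 3, 6.
h''(x) = -2x + 9. h''(3) = 3 > 0 ⇒ local minimum; h''(6) = -3 < 0 ⇒ local maximum.
The local maximum is h(6) = -23.

6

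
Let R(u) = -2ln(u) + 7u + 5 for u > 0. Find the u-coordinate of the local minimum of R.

2/7

R'(u) = -2/u + 7 = 0 gives u = 2/7.
R''(u) = 2/u², which is positive for u > 0, so this is a local minimum.
R(2/7) = -2·ln(2/7) + 2 + 5 ≈ 9.5055.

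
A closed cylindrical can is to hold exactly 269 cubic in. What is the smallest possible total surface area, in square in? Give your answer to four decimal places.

With radius r and height h, πr²h = 269 so h = 269/(πr²), and S(r) = 2πr² + 2πrh = 2πr² + 2·269/r.
S'(r) = 4πr − 2·269/r² = 0 ⇒ r³ = 269/(2π), so r ≈ 3.4983 and h = 2r ≈ 6.9966.
S''(r) = 4π + 4·269/r³ > 0, so this is the minimum; S ≈ 230.6833.

230.6833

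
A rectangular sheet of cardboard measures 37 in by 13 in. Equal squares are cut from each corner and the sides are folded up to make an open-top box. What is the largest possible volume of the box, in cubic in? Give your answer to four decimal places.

With cut size x, the volume is V(x) = x(37 − 2x)(13 − 2x) for 0 < x < 6.5.
V'(x) = 12x^2 − 200x + 481. Setting V'(x) = 0 gives x ≈ 2.9147 (the root in (0, 6.5)).
V''(x) = 24x − 200 is negative there, so this is the maximum; V ≈ 651.4701.

651.4701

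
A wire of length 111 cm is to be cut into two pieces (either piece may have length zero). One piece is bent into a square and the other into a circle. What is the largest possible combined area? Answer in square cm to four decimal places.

Let x be the length used for the square. Square side x/4; circle radius (111−x)/(2π).
A(x) = (x/4)² + π·((111−x)/(2π))² = x²/16 + (111−x)²/(4π) for 0 ≤ x ≤ 111. A'(x) = x/8 − (111−x)/(2π) = 0 gives x = 4·111/(π+4) ≈ 62.1710.
A'' > 0, so the interior critical point is a minimum; the maximum is at an endpoint. A(0) = 980.4740 and A(111) = 770.0625, so the largest area is 980.4740.

980.4740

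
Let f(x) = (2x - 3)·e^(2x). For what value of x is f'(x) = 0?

f'(x) = 2·e^(2x) + (2x - 3)·2·e^(2x) = (4x - 4)·e^(2x). Since e^(2x) > 0, the only critical point is x = 1.
f''(1) has the same sign as 4 > 0, so this is a local minimum.
f(1) = (-1)·e^(2) ≈ -7.3891.

1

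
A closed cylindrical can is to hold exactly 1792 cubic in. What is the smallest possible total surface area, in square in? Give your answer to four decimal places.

With radius r and height h, πr²h = 1792 so h = 1792/(πr²), and S(r) = 2πr² + 2πrh = 2πr² + 2·1792/r.
S'(r) = 4πr − 2·1792/r² = 0 ⇒ r³ = 1792/(2π), so r ≈ 6.5824 and h = 2r ≈ 13.1649.
S''(r) = 4π + 4·1792/r³ > 0, so this is the minimum; S ≈ 816.7200.

816.7200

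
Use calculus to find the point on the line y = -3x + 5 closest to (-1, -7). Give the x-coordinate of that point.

Minimize D(x)^2 = (x + 1)^2 + (-3x + 12)^2.
d/dx[D^2] = 2(x + 1) + 2·(-3)·(-3x + 12) = 0 ⇒ x = 7/2.
Then y = -11/2 and the distance is √(45/2) ≈ 4.7434.

7/2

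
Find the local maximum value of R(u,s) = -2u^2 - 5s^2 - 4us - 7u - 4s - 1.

47/8

∂R/∂u = -4u - 4s - 7 = 0 and ∂R/∂s = -4u - 10s - 4 = 0, so (u, s) = (-9/4, 1/2).
The Hessian has R_{uu} = -4, R_{ss} = -10, R_{us} = -4, giving D = 24 > 0 with R_{uu} < 0, so the point is a local maximum.
R(-9/4, 1/2) = 47/8.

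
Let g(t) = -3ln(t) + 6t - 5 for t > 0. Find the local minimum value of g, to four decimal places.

g'(t) = -3/t + 6 = 0 gives t = 1/2.
g''(t) = 3/t², which is positive for t > 0, so this is a local minimum.
g(1/2) = -3·ln(1/2) + 3 - 5 ≈ 0.0794.

0.0794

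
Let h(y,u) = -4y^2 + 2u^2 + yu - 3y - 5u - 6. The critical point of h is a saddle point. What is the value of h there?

-295/33

∂h/∂y = -8y + u - 3 = 0 and ∂h/∂u = y + 4u - 5 = 0, so (y, u) = (-7/33, 43/33).
The Hessian has h_{yy} = -8, h_{uu} = 4, h_{yu} = 1, giving D = -33 < 0, so the point is a saddle point.
h(-7/33, 43/33) = -295/33.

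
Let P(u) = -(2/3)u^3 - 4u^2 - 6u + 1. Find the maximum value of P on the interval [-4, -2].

11/3

The derivative is -2u^2 - 8u - 6, whose only zero in [-4, -2] is u = -3.
Evaluating at the critical points and endpoints: P(-4) = 11/3, P(-3) = 1, P(-2) = 7/3.
The maximum over the interval is 11/3, attained at u = -4.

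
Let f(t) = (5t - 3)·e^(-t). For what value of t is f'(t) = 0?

8/5

By the product rule, f'(t) = (-5t + 8)·e^(-t). Since e^(-t) > 0, the only critical point is t = 8/5.
f''(8/5) has the same sign as -5 < 0, so this is a local maximum.
f(8/5) = (5)·e^(-8/5) ≈ 1.0095.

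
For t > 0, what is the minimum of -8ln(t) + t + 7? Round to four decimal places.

-1.6355

R'(t) = -8/t + 1 = 0 gives t = 8.
R''(t) = 8/t², which is positive for t > 0, so this is a local minimum.
R(8) = -8·ln(8) + 8 + 7 ≈ -1.6355.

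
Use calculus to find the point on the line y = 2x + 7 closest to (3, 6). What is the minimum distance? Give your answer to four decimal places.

3.1305

Minimize D(x)^2 = (x - 3)^2 + (2x + 1)^2.
d/dx[D^2] = 2(x - 3) + 2·2·(2x + 1) = 0 ⇒ x = 1/5.
Then y = 37/5 and the distance is √(49/5) ≈ 3.1305.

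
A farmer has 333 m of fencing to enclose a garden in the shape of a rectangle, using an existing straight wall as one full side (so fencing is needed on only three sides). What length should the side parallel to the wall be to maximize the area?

333/2

Let the sides perpendicular to the wall have length x and the parallel side y, so 2x + y = 333 and the area is A = xy = x(333 − 2x).
A'(x) = 333 − 4x = 0 gives x = 333/4, and A''(x) = −4 < 0 confirms a maximum.
Then y = 333 − 2·333/4 = 333/2 and A = 110889/8.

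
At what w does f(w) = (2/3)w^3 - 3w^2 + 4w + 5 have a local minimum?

2

f'(w) = 2w^2 - 6w + 4 = 0 at w = 1, 2.
Since f''(w) = 4w - 6, we get f''(1) = -2 < 0 ⇒ local maximum; f''(2) = 2 > 0 ⇒ local minimum.
Thus f has its local minimum at w = 2, with value 19/3.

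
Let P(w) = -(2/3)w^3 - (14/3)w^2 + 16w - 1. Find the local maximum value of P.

847/81

Critical points: P'(w) = -2w^2 - (28/3)w + 16 vanishes at w = -6, 4/3.
P''(w) = -4w - 28/3. P''(-6) = 44/3 > 0 ⇒ local minimum; P''(4/3) = -44/3 < 0 ⇒ local maximum.
Thus P has its local maximum at w = 4/3, with value 847/81.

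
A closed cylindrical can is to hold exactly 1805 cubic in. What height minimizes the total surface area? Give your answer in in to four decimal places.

With radius r and height h, πr²h = 1805 so h = 1805/(πr²), and S(r) = 2πr² + 2πrh = 2πr² + 2·1805/r.
S'(r) = 4πr − 2·1805/r² = 0 ⇒ r³ = 1805/(2π), so r ≈ 6.5983 and h = 2r ≈ 13.1966.
S''(r) = 4π + 4·1805/r³ > 0, so this is the minimum; S ≈ 820.6652.

13.1966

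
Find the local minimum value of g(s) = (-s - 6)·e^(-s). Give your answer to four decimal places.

By the product rule, g'(s) = (s + 5)·e^(-s). Since e^(-s) > 0, the only critical point is s = -5.
g''(-5) has the same sign as 1 > 0, so this is a local minimum.
g(-5) = (-1)·e^(5) ≈ -148.4132.

-148.4132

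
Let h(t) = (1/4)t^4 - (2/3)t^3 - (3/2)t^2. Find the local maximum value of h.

0

h'(t) = t^3 - 2t^2 - 3t. Setting h'(t) = 0 gives t ∈ {-1, 0, 3}.
h''(t) = 3t^2 - 4t - 3. h''(-1) = 4 > 0 ⇒ local minimum; h''(0) = -3 < 0 ⇒ local maximum; h''(3) = 12 > 0 ⇒ local minimum.
So the local maximum value is h(0) = 0.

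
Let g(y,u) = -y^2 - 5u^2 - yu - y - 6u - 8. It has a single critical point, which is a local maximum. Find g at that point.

-117/19

∂g/∂y = -2y - u - 1 = 0 and ∂g/∂u = -y - 10u - 6 = 0, so (y, u) = (-4/19, -11/19).
The Hessian has g_{yy} = -2, g_{uu} = -10, g_{yu} = -1, giving D = 19 > 0 with g_{yy} < 0, so the point is a local maximum.
g(-4/19, -11/19) = -117/19.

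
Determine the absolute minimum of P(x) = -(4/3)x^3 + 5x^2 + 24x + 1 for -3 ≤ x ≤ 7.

The derivative is -4x^2 + 10x + 24, which vanishes at x = -3/2 and x = 4.
Compare values at every candidate in [-3, 7]: P(-3) = 10,  P(-3/2) = -77/4,  P(4) = 275/3,  P(7) = -130/3.
Hence the absolute minimum is -130/3 at x = 7.

-130/3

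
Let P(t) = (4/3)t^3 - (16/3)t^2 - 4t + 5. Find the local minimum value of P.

-19

P'(t) = 4t^2 - (32/3)t - 4 = 0 at t = -1/3, 3.
Second-derivative test with P''(t) = 8t - 32/3: P''(-1/3) = -40/3 < 0 ⇒ local maximum; P''(3) = 40/3 > 0 ⇒ local minimum.
The local minimum is P(3) = -19.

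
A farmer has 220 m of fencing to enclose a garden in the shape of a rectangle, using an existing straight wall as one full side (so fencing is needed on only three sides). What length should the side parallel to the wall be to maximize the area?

110

Let the sides perpendicular to the wall have length x and the parallel side y, so 2x + y = 220 and the area is A = xy = x(220 − 2x).
A'(x) = 220 − 4x = 0 gives x = 55, and A''(x) = −4 < 0 confirms a maximum.
Then y = 220 − 2·55 = 110 and A = 6050.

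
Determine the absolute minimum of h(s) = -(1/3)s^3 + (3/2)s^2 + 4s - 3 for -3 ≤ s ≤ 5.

h'(s) = -s^2 + 3s + 4, which vanishes at s = -1 and s = 4.
Compare values at every candidate in [-3, 5]: h(-3) = 15/2,  h(-1) = -31/6,  h(4) = 47/3,  h(5) = 77/6.
Hence the absolute minimum is -31/6 at s = -1.

-31/6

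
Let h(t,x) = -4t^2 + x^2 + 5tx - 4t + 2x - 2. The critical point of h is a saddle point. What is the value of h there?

-42/41

∂h/∂t = -8t + 5x - 4 = 0 and ∂h/∂x = 5t + 2x + 2 = 0, so (t, x) = (-18/41, 4/41).
The Hessian has h_{tt} = -8, h_{xx} = 2, h_{tx} = 5, giving D = -41 < 0, so the point is a saddle point.
h(-18/41, 4/41) = -42/41.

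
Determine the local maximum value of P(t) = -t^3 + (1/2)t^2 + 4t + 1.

131/27

P'(t) = -3t^2 + t + 4 = 0 at t = -1, 4/3.
Since P''(t) = -6t + 1, we get P''(-1) = 7 > 0 ⇒ local minimum; P''(4/3) = -7 < 0 ⇒ local maximum.
The local maximum is P(4/3) = 131/27.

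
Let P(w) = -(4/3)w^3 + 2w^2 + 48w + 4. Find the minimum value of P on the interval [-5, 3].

P'(w) = -4w^2 + 4w + 48, whose only zero in [-5, 3] is w = -3.
Candidates: P(-5) = -58/3; P(-3) = -86; P(3) = 130.
The minimum over the interval is -86, attained at w = -3.

-86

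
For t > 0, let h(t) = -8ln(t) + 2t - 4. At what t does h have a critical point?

h'(t) = -8/t + 2 = 0 gives t = 4.
h''(t) = 8/t², which is positive for t > 0, so this is a local minimum.
h(4) = -8·ln(4) + 8 - 4 ≈ -7.0904.

4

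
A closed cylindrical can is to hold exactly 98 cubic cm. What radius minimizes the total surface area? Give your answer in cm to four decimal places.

2.4985

With radius r and height h, πr²h = 98 so h = 98/(πr²), and S(r) = 2πr² + 2πrh = 2πr² + 2·98/r.
S'(r) = 4πr − 2·98/r² = 0 ⇒ r³ = 98/(2π), so r ≈ 2.4985 and h = 2r ≈ 4.9970.
S''(r) = 4π + 4·98/r³ > 0, so this is the minimum; S ≈ 117.6699.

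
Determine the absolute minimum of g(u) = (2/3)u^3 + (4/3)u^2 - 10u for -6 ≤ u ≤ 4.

Differentiating, g'(u) = 2u^2 + (8/3)u - 10; which vanishes at u = -3 and u = 5/3.
Evaluating at the critical points and endpoints: g(-6) = -36, g(-3) = 24, g(5/3) = -800/81, g(4) = 24.
So the minimum is g(-6) = -36.

-36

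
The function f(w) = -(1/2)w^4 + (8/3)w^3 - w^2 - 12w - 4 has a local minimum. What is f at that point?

-56/3

f'(w) = -2w^3 + 8w^2 - 2w - 12. Setting f'(w) = 0 gives w ∈ {-1, 2, 3}.
Since f''(w) = -6w^2 + 16w - 2, we get f''(-1) = -24 < 0 ⇒ local maximum; f''(2) = 6 > 0 ⇒ local minimum; f''(3) = -8 < 0 ⇒ local maximum.
Thus f has its local minimum at w = 2, with value -56/3.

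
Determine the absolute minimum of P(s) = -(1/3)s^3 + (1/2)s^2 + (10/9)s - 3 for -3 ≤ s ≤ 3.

-25/6

The derivative is -s^2 + s + 10/9, which vanishes at s = -2/3 and s = 5/3.
Evaluating at the critical points and endpoints: P(-3) = 43/6; P(-2/3) = -277/81; P(5/3) = -211/162; P(3) = -25/6.
Hence the absolute minimum is -25/6 at s = 3.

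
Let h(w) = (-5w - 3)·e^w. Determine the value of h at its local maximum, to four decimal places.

h'(w) = (-5)·e^w + (-5w - 3)·1·e^w = (-5w - 8)·e^w. Since e^w > 0, the only critical point is w = -8/5.
h''(-8/5) has the same sign as -5 < 0, so this is a local maximum.
h(-8/5) = (5)·e^(-8/5) ≈ 1.0095.

1.0095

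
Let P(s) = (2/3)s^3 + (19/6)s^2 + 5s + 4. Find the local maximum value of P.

223/162

P'(s) = 2s^2 + (19/3)s + 5. Setting P'(s) = 0 gives s ∈ {-5/3, -3/2}.
Since P''(s) = 4s + 19/3, we get P''(-5/3) = -1/3 < 0 ⇒ local maximum; P''(-3/2) = 1/3 > 0 ⇒ local minimum.
Thus P has its local maximum at s = -5/3, with value 223/162.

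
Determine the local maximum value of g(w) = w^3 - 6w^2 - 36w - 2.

38

Critical points: g'(w) = 3w^2 - 12w - 36 vanishes at w = -2, 6.
Since g''(w) = 6w - 12, we get g''(-2) = -24 < 0 ⇒ local maximum; g''(6) = 24 > 0 ⇒ local minimum.
The local maximum is g(-2) = 38.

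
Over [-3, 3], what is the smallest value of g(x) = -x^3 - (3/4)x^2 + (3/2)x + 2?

-109/4

g'(x) = -3x^2 - (3/2)x + 3/2, which vanishes at x = -1 and x = 1/2.
Candidates: g(-3) = 71/4, g(-1) = 3/4, g(1/2) = 39/16, g(3) = -109/4.
The minimum over the interval is -109/4, attained at x = 3.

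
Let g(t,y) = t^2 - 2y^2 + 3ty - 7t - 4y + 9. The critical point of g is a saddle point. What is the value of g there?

∂g/∂t = 2t + 3y - 7 = 0 and ∂g/∂y = 3t - 4y - 4 = 0, so (t, y) = (40/17, 13/17).
The Hessian has g_{tt} = 2, g_{yy} = -4, g_{ty} = 3, giving D = -17 < 0, so the point is a saddle point.
g(40/17, 13/17) = -13/17.

-13/17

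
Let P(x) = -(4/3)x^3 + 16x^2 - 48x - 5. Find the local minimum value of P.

-143/3

P'(x) = -4x^2 + 32x - 48. Setting P'(x) = 0 gives x ∈ {2, 6}.
Second-derivative test with P''(x) = -8x + 32: P''(2) = 16 > 0 ⇒ local minimum; P''(6) = -16 < 0 ⇒ local maximum.
So the local minimum value is P(2) = -143/3.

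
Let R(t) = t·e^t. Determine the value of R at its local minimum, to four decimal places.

-0.3679

Differentiating with the product rule gives R'(t) = (t + 1)·e^t. Since e^t > 0, the only critical point is t = -1.
R''(-1) has the same sign as 1 > 0, so this is a local minimum.
R(-1) = (-1)·e^(-1) ≈ -0.3679.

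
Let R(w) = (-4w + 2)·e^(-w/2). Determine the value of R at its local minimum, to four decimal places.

Differentiating with the product rule gives R'(w) = (2w - 5)·e^(-w/2). Since e^(-w/2) > 0, the only critical point is w = 5/2.
R''(5/2) has the same sign as 2 > 0, so this is a local minimum.
R(5/2) = (-8)·e^(-5/4) ≈ -2.2920.

-2.2920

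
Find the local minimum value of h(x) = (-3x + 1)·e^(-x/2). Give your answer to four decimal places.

-1.8684

Differentiating with the product rule gives h'(x) = ((3/2)x - 7/2)·e^(-x/2). Since e^(-x/2) > 0, the only critical point is x = 7/3.
h''(7/3) has the same sign as 3/2 > 0, so this is a local minimum.
h(7/3) = (-6)·e^(-7/6) ≈ -1.8684.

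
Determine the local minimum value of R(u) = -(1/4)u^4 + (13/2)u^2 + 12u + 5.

R'(u) = -u^3 + 13u + 12 = 0 at u = -3, -1, 4.
Since R''(u) = -3u^2 + 13, we get R''(-3) = -14 < 0 ⇒ local maximum; R''(-1) = 10 > 0 ⇒ local minimum; R''(4) = -35 < 0 ⇒ local maximum.
So the local minimum value is R(-1) = -3/4.

-3/4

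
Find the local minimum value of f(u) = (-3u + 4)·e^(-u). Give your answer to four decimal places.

Differentiating with the product rule gives f'(u) = (3u - 7)·e^(-u). Since e^(-u) > 0, the only critical point is u = 7/3.
f''(7/3) has the same sign as 3 > 0, so this is a local minimum.
f(7/3) = (-3)·e^(-7/3) ≈ -0.2909.

-0.2909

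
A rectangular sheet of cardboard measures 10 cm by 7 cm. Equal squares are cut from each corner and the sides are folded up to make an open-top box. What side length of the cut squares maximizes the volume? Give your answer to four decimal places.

With cut size x, the volume is V(x) = x(10 − 2x)(7 − 2x) for 0 < x < 3.5.
V'(x) = 12x^2 − 68x + 70. Setting V'(x) = 0 gives x ≈ 1.3520 (the root in (0, 3.5)).
V''(x) = 24x − 68 is negative there, so this is the maximum; V ≈ 42.3766.

1.3520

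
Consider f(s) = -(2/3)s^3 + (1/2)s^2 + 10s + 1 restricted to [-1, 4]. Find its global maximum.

449/24

f'(s) = -2s^2 + s + 10, whose only zero in [-1, 4] is s = 5/2.
Evaluating at the critical points and endpoints: f(-1) = -47/6, f(5/2) = 449/24, f(4) = 19/3.
Hence the absolute maximum is 449/24 at s = 5/2.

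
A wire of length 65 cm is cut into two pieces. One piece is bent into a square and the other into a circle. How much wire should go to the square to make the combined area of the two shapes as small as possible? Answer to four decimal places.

Let x be the length used for the square. Square side x/4; circle radius (65−x)/(2π).
A(x) = (x/4)² + π·((65−x)/(2π))² = x²/16 + (65−x)²/(4π) for 0 ≤ x ≤ 65. A'(x) = x/8 − (65−x)/(2π) = 0 gives x = 4·65/(π+4) ≈ 36.4064.
A'' = 1/8 + 1/(2π) > 0, so this gives the minimum combined area; x ≈ 36.4064 cm to the square.

36.4064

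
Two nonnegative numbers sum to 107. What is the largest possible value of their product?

11449/4

With x + y = 107, the product is P(x) = x(107 − x).
P'(x) = 107 − 2x = 0 gives x = 107/2; P'' = −2 < 0, so this is the maximum.
P = 107/2·107/2 = 11449/4.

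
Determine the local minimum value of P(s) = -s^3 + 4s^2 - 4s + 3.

49/27

Critical points: P'(s) = -3s^2 + 8s - 4 vanishes at s = 2/3, 2.
P''(s) = -6s + 8. P''(2/3) = 4 > 0 ⇒ local minimum; P''(2) = -4 < 0 ⇒ local maximum.
So the local minimum value is P(2/3) = 49/27.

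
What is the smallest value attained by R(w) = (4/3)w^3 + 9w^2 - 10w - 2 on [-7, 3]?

-55/12

R'(w) = 4w^2 + 18w - 10, which vanishes at w = -5 and w = 1/2.
Candidates: R(-7) = 155/3,  R(-5) = 319/3,  R(1/2) = -55/12,  R(3) = 85.
The minimum over the interval is -55/12, attained at w = 1/2.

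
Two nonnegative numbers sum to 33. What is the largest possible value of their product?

1089/4

With x + y = 33, the product is P(x) = x(33 − x).
P'(x) = 33 − 2x = 0 gives x = 33/2; P'' = −2 < 0, so this is the maximum.
P = 33/2·33/2 = 1089/4.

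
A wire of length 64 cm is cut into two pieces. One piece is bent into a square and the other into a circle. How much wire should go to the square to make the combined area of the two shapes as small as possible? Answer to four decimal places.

Let x be the length used for the square. Square side x/4; circle radius (64−x)/(2π).
A(x) = (x/4)² + π·((64−x)/(2π))² = x²/16 + (64−x)²/(4π) for 0 ≤ x ≤ 64. A'(x) = x/8 − (64−x)/(2π) = 0 gives x = 4·64/(π+4) ≈ 35.8463.
A'' = 1/8 + 1/(2π) > 0, so this gives the minimum combined area; x ≈ 35.8463 cm to the square.

35.8463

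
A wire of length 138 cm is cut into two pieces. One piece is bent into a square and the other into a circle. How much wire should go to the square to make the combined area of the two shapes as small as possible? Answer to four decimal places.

Let x be the length used for the square. Square side x/4; circle radius (138−x)/(2π).
A(x) = (x/4)² + π·((138−x)/(2π))² = x²/16 + (138−x)²/(4π) for 0 ≤ x ≤ 138. A'(x) = x/8 − (138−x)/(2π) = 0 gives x = 4·138/(π+4) ≈ 77.2937.
A'' = 1/8 + 1/(2π) > 0, so this gives the minimum combined area; x ≈ 77.2937 cm to the square.

77.2937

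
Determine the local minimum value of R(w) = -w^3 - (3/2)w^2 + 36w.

Critical points: R'(w) = -3w^2 - 3w + 36 vanishes at w = -4, 3.
R''(w) = -6w - 3. R''(-4) = 21 > 0 ⇒ local minimum; R''(3) = -21 < 0 ⇒ local maximum.
Thus R has its local minimum at w = -4, with value -104.

-104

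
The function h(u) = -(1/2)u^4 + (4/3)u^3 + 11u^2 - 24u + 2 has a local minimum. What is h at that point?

h'(u) = -2u^3 + 4u^2 + 22u - 24 = 0 at u = -3, 1, 4.
Since h''(u) = -6u^2 + 8u + 22, we get h''(-3) = -56 < 0 ⇒ local maximum; h''(1) = 24 > 0 ⇒ local minimum; h''(4) = -42 < 0 ⇒ local maximum.
So the local minimum value is h(1) = -61/6.

-61/6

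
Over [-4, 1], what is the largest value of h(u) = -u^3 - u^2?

48

Differentiating, h'(u) = -3u^2 - 2u; which vanishes at u = -2/3 and u = 0.
Candidates: h(-4) = 48,  h(-2/3) = -4/27,  h(0) = 0,  h(1) = -2.
The maximum over the interval is 48, attained at u = -4.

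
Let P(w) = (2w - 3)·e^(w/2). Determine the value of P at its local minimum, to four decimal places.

-3.1152

P'(w) = 2·e^(w/2) + (2w - 3)·(1/2)·e^(w/2) = (w + 1/2)·e^(w/2). Since e^(w/2) > 0, the only critical point is w = -1/2.
P''(-1/2) has the same sign as 1 > 0, so this is a local minimum.
P(-1/2) = (-4)·e^(-1/4) ≈ -3.1152.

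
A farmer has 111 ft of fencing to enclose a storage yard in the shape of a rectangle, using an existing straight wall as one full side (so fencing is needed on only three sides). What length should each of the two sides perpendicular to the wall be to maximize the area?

111/4

Let the sides perpendicular to the wall have length x and the parallel side y, so 2x + y = 111 and the area is A = xy = x(111 − 2x).
A'(x) = 111 − 4x = 0 gives x = 111/4, and A''(x) = −4 < 0 confirms a maximum.
Then y = 111 − 2·111/4 = 111/2 and A = 12321/8.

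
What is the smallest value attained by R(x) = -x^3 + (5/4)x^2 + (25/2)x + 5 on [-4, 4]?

Differentiating, R'(x) = -3x^2 + (5/2)x + 25/2; which vanishes at x = -5/3 and x = 5/2.
Candidates: R(-4) = 39, R(-5/3) = -835/108, R(5/2) = 455/16, R(4) = 11.
Hence the absolute minimum is -835/108 at x = -5/3.

-835/108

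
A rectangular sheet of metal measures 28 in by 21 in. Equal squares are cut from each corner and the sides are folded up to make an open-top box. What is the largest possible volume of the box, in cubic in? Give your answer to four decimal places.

1040.0797

With cut size x, the volume is V(x) = x(28 − 2x)(21 − 2x) for 0 < x < 10.5.
V'(x) = 12x^2 − 196x + 588. Setting V'(x) = 0 gives x ≈ 3.9602 (the root in (0, 10.5)).
V''(x) = 24x − 196 is negative there, so this is the maximum; V ≈ 1040.0797.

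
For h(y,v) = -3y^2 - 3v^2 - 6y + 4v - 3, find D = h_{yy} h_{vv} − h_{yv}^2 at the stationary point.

36

∂h/∂y = -6y - 6 = 0 and ∂h/∂v = -6v + 4 = 0, so (y, v) = (-1, 2/3).
The Hessian has h_{yy} = -6, h_{vv} = -6, h_{yv} = 0, giving D = 36 > 0 with h_{yy} < 0, so the point is a local maximum.
D = (-6)·(-6) − (0)^2 = 36.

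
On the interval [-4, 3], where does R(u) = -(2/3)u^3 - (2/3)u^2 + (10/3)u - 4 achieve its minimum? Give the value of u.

R'(u) = -2u^2 - (4/3)u + 10/3, which vanishes at u = -5/3 and u = 1.
Evaluating at the critical points and endpoints: R(-4) = 44/3; R(-5/3) = -674/81; R(1) = -2; R(3) = -18.
So the minimum is R(3) = -18.

3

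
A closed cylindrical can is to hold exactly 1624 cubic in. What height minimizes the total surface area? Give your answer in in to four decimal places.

With radius r and height h, πr²h = 1624 so h = 1624/(πr²), and S(r) = 2πr² + 2πrh = 2πr² + 2·1624/r.
S'(r) = 4πr − 2·1624/r² = 0 ⇒ r³ = 1624/(2π), so r ≈ 6.3699 and h = 2r ≈ 12.7399.
S''(r) = 4π + 4·1624/r³ > 0, so this is the minimum; S ≈ 764.8423.

12.7399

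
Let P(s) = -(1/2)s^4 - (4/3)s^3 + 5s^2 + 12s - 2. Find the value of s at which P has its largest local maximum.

2

P'(s) = -2s^3 - 4s^2 + 10s + 12 = 0 at s = -3, -1, 2.
Since P''(s) = -6s^2 - 8s + 10, we get P''(-3) = -20 < 0 ⇒ local maximum; P''(-1) = 12 > 0 ⇒ local minimum; P''(2) = -30 < 0 ⇒ local maximum.
So the largest local maximum value is P(2) = 70/3.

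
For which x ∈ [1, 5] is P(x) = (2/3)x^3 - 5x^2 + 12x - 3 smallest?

1

The derivative is 2x^2 - 10x + 12, which vanishes at x = 2 and x = 3.
Compare values at every candidate in [1, 5]: P(1) = 14/3,  P(2) = 19/3,  P(3) = 6,  P(5) = 46/3.
So the minimum is P(1) = 14/3.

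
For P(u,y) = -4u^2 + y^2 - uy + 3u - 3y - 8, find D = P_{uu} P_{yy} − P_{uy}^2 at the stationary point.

∂P/∂u = -8u - y + 3 = 0 and ∂P/∂y = -u + 2y - 3 = 0, so (u, y) = (3/17, 27/17).
The Hessian has P_{uu} = -8, P_{yy} = 2, P_{uy} = -1, giving D = -17 < 0, so the point is a saddle point.
D = (-8)·(2) − (-1)^2 = -17.

-17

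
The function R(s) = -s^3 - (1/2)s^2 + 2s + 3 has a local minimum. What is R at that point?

3/2

R'(s) = -3s^2 - s + 2. Setting R'(s) = 0 gives s ∈ {-1, 2/3}.
Second-derivative test with R''(s) = -6s - 1: R''(-1) = 5 > 0 ⇒ local minimum; R''(2/3) = -5 < 0 ⇒ local maximum.
So the local minimum value is R(-1) = 3/2.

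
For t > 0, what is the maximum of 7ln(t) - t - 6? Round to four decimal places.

0.6214

g'(t) = 7/t − 1 = 0 gives t = 7.
g''(t) = -7/t², which is negative for t > 0, so this is a local maximum.
g(7) = 7·ln(7) - 7 - 6 ≈ 0.6214.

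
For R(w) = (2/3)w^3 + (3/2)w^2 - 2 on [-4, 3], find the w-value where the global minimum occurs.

-4

The derivative is 2w^2 + 3w, which vanishes at w = -3/2 and w = 0.
Compare values at every candidate in [-4, 3]: R(-4) = -62/3, R(-3/2) = -7/8, R(0) = -2, R(3) = 59/2.
Hence the absolute minimum is -62/3 at w = -4.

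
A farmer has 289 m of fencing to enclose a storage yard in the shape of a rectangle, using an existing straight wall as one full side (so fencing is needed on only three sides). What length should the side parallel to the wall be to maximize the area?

289/2

Let the sides perpendicular to the wall have length x and the parallel side y, so 2x + y = 289 and the area is A = xy = x(289 − 2x).
A'(x) = 289 − 4x = 0 gives x = 289/4, and A''(x) = −4 < 0 confirms a maximum.
Then y = 289 − 2·289/4 = 289/2 and A = 83521/8.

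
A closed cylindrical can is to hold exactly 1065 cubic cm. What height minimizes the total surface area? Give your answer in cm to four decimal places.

11.0684

With radius r and height h, πr²h = 1065 so h = 1065/(πr²), and S(r) = 2πr² + 2πrh = 2πr² + 2·1065/r.
S'(r) = 4πr − 2·1065/r² = 0 ⇒ r³ = 1065/(2π), so r ≈ 5.5342 and h = 2r ≈ 11.0684.
S''(r) = 4π + 4·1065/r³ > 0, so this is the minimum; S ≈ 577.3169.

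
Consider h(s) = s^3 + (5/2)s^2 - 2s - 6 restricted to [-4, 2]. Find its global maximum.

8

The derivative is 3s^2 + 5s - 2, which vanishes at s = -2 and s = 1/3.
Compare values at every candidate in [-4, 2]: h(-4) = -22, h(-2) = 0, h(1/3) = -343/54, h(2) = 8.
The maximum over the interval is 8, attained at s = 2.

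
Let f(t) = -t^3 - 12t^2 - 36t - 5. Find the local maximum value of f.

f'(t) = -3t^2 - 24t - 36. Setting f'(t) = 0 gives t ∈ {-6, -2}.
Second-derivative test with f''(t) = -6t - 24: f''(-6) = 12 > 0 ⇒ local minimum; f''(-2) = -12 < 0 ⇒ local maximum.
Thus f has its local maximum at t = -2, with value 27.

27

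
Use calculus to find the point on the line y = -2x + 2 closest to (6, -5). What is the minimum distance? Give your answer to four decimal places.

Minimize D(x)^2 = (x - 6)^2 + (-2x + 7)^2.
d/dx[D^2] = 2(x - 6) + 2·(-2)·(-2x + 7) = 0 ⇒ x = 4.
Then y = -6 and the distance is √(5) ≈ 2.2361.

2.2361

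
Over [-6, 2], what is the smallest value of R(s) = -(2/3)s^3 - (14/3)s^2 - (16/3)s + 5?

-89/3

Differentiating, R'(s) = -2s^2 - (28/3)s - 16/3; which vanishes at s = -4 and s = -2/3.
Evaluating at the critical points and endpoints: R(-6) = 13,  R(-4) = -17/3,  R(-2/3) = 541/81,  R(2) = -89/3.
So the minimum is R(2) = -89/3.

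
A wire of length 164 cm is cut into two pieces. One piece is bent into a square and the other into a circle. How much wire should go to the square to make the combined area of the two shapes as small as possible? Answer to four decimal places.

91.8563

Let x be the length used for the square. Square side x/4; circle radius (164−x)/(2π).
A(x) = (x/4)² + π·((164−x)/(2π))² = x²/16 + (164−x)²/(4π) for 0 ≤ x ≤ 164. A'(x) = x/8 − (164−x)/(2π) = 0 gives x = 4·164/(π+4) ≈ 91.8563.
A'' = 1/8 + 1/(2π) > 0, so this gives the minimum combined area; x ≈ 91.8563 cm to the square.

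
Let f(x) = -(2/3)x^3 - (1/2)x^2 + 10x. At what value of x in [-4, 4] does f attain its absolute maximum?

2

Differentiating, f'(x) = -2x^2 - x + 10; which vanishes at x = -5/2 and x = 2.
Candidates: f(-4) = -16/3; f(-5/2) = -425/24; f(2) = 38/3; f(4) = -32/3.
The maximum over the interval is 38/3, attained at x = 2.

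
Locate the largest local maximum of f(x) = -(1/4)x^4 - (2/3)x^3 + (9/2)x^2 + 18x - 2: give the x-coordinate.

3

f'(x) = -x^3 - 2x^2 + 9x + 18 = 0 at x = -3, -2, 3.
f''(x) = -3x^2 - 4x + 9. f''(-3) = -6 < 0 ⇒ local maximum; f''(-2) = 5 > 0 ⇒ local minimum; f''(3) = -30 < 0 ⇒ local maximum.
The largest local maximum is f(3) = 217/4.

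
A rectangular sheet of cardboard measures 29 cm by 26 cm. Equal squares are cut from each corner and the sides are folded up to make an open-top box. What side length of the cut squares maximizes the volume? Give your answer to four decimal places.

With cut size x, the volume is V(x) = x(29 − 2x)(26 − 2x) for 0 < x < 13.
V'(x) = 12x^2 − 220x + 754. Setting V'(x) = 0 gives x ≈ 4.5629 (the root in (0, 13)).
V''(x) = 24x − 220 is negative there, so this is the maximum; V ≈ 1530.2197.

4.5629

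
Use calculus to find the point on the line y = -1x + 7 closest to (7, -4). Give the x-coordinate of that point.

9

Minimize D(x)^2 = (x - 7)^2 + (-x + 11)^2.
d/dx[D^2] = 2(x - 7) + 2·(-1)·(-x + 11) = 0 ⇒ x = 9.
Then y = -2 and the distance is √(8) ≈ 2.8284.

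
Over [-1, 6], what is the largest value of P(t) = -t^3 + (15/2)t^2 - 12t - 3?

35/2

Differentiating, P'(t) = -3t^2 + 15t - 12; which vanishes at t = 1 and t = 4.
Compare values at every candidate in [-1, 6]: P(-1) = 35/2; P(1) = -17/2; P(4) = 5; P(6) = -21.
So the maximum is P(-1) = 35/2.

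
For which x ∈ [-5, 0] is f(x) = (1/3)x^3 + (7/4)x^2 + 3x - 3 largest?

Differentiating, f'(x) = x^2 + (7/2)x + 3; which vanishes at x = -2 and x = -3/2.
Evaluating at the critical points and endpoints: f(-5) = -191/12,  f(-2) = -14/3,  f(-3/2) = -75/16,  f(0) = -3.
The maximum over the interval is -3, attained at x = 0.

0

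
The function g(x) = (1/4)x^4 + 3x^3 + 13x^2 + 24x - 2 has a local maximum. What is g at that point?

g'(x) = x^3 + 9x^2 + 26x + 24. Setting g'(x) = 0 gives x ∈ {-4, -3, -2}.
Since g''(x) = 3x^2 + 18x + 26, we get g''(-4) = 2 > 0 ⇒ local minimum; g''(-3) = -1 < 0 ⇒ local maximum; g''(-2) = 2 > 0 ⇒ local minimum.
The local maximum is g(-3) = -71/4.

-71/4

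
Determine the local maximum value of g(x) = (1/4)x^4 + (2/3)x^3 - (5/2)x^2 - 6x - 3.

Critical points: g'(x) = x^3 + 2x^2 - 5x - 6 vanishes at x = -3, -1, 2.
Second-derivative test with g''(x) = 3x^2 + 4x - 5: g''(-3) = 10 > 0 ⇒ local minimum; g''(-1) = -6 < 0 ⇒ local maximum; g''(2) = 15 > 0 ⇒ local minimum.
Thus g has its local maximum at x = -1, with value 1/12.

1/12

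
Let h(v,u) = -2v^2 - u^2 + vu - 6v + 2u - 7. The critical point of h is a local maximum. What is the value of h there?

∂h/∂v = -4v + u - 6 = 0 and ∂h/∂u = v - 2u + 2 = 0, so (v, u) = (-10/7, 2/7).
The Hessian has h_{vv} = -4, h_{uu} = -2, h_{vu} = 1, giving D = 7 > 0 with h_{vv} < 0, so the point is a local maximum.
h(-10/7, 2/7) = -17/7.

-17/7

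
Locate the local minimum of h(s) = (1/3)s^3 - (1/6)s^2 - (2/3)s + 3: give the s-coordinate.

1

Critical points: h'(s) = s^2 - (1/3)s - 2/3 vanishes at s = -2/3, 1.
Since h''(s) = 2s - 1/3, we get h''(-2/3) = -5/3 < 0 ⇒ local maximum; h''(1) = 5/3 > 0 ⇒ local minimum.
Thus h has its local minimum at s = 1, with value 5/2.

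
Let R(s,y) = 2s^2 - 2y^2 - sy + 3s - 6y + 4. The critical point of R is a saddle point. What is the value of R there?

∂R/∂s = 4s - y + 3 = 0 and ∂R/∂y = -s - 4y - 6 = 0, so (s, y) = (-18/17, -21/17).
The Hessian has R_{ss} = 4, R_{yy} = -4, R_{sy} = -1, giving D = -17 < 0, so the point is a saddle point.
R(-18/17, -21/17) = 104/17.

104/17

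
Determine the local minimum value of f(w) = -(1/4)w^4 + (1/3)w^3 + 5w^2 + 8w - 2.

-67/12

f'(w) = -w^3 + w^2 + 10w + 8. Setting f'(w) = 0 gives w ∈ {-2, -1, 4}.
f''(w) = -3w^2 + 2w + 10. f''(-2) = -6 < 0 ⇒ local maximum; f''(-1) = 5 > 0 ⇒ local minimum; f''(4) = -30 < 0 ⇒ local maximum.
The local minimum is f(-1) = -67/12.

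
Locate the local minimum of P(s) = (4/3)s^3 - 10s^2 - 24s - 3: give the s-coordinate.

Critical points: P'(s) = 4s^2 - 20s - 24 vanishes at s = -1, 6.
P''(s) = 8s - 20. P''(-1) = -28 < 0 ⇒ local maximum; P''(6) = 28 > 0 ⇒ local minimum.
The local minimum is P(6) = -219.

6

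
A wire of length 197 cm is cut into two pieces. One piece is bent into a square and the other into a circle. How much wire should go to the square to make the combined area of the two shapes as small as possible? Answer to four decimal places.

Let x be the length used for the square. Square side x/4; circle radius (197−x)/(2π).
A(x) = (x/4)² + π·((197−x)/(2π))² = x²/16 + (197−x)²/(4π) for 0 ≤ x ≤ 197. A'(x) = x/8 − (197−x)/(2π) = 0 gives x = 4·197/(π+4) ≈ 110.3395.
A'' = 1/8 + 1/(2π) > 0, so this gives the minimum combined area; x ≈ 110.3395 cm to the square.

110.3395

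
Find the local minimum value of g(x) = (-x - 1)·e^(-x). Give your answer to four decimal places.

-1.0000

g'(x) = (-1)·e^(-x) + (-x - 1)·(-1)·e^(-x) = (x)·e^(-x). Since e^(-x) > 0, the only critical point is x = 0.
g''(0) has the same sign as 1 > 0, so this is a local minimum.
g(0) = (-1)·e^(0) ≈ -1.0000.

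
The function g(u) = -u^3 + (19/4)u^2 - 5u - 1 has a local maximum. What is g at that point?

9/16

g'(u) = -3u^2 + (19/2)u - 5. Setting g'(u) = 0 gives u ∈ {2/3, 5/2}.
Since g''(u) = -6u + 19/2, we get g''(2/3) = 11/2 > 0 ⇒ local minimum; g''(5/2) = -11/2 < 0 ⇒ local maximum.
So the local maximum value is g(5/2) = 9/16.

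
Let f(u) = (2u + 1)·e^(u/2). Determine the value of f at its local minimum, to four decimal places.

-1.1460

By the product rule, f'(u) = (u + 5/2)·e^(u/2). Since e^(u/2) > 0, the only critical point is u = -5/2.
f''(-5/2) has the same sign as 1 > 0, so this is a local minimum.
f(-5/2) = (-4)·e^(-5/4) ≈ -1.1460.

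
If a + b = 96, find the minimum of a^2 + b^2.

4608

With a + b = 96, a^2 + b^2 = a^2 + (96 − a)^2.
The derivative 2a − 2(96 − a) = 4a − 192 vanishes at a = 48; second derivative 4 > 0, a minimum.
The minimum is 2·(48)^2 = 4608.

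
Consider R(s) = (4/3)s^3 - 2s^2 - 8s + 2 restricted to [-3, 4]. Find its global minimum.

-28

The derivative is 4s^2 - 4s - 8, which vanishes at s = -1 and s = 2.
Candidates: R(-3) = -28,  R(-1) = 20/3,  R(2) = -34/3,  R(4) = 70/3.
The minimum over the interval is -28, attained at s = -3.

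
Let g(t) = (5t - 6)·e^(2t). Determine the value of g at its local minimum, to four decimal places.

By the product rule, g'(t) = (10t - 7)·e^(2t). Since e^(2t) > 0, the only critical point is t = 7/10.
g''(7/10) has the same sign as 10 > 0, so this is a local minimum.
g(7/10) = (-5/2)·e^(7/5) ≈ -10.1380.

-10.1380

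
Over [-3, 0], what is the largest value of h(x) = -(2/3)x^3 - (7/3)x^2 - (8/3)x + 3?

8

The derivative is -2x^2 - (14/3)x - 8/3, which vanishes at x = -4/3 and x = -1.
Candidates: h(-3) = 8, h(-4/3) = 323/81, h(-1) = 4, h(0) = 3.
Hence the absolute maximum is 8 at x = -3.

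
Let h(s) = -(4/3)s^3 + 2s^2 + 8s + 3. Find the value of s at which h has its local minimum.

Critical points: h'(s) = -4s^2 + 4s + 8 vanishes at s = -1, 2.
Since h''(s) = -8s + 4, we get h''(-1) = 12 > 0 ⇒ local minimum; h''(2) = -12 < 0 ⇒ local maximum.
Thus h has its local minimum at s = -1, with value -5/3.

-1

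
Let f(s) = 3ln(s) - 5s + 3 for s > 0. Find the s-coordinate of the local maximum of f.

3/5

f'(s) = 3/s − 5 = 0 gives s = 3/5.
f''(s) = -3/s², which is negative for s > 0, so this is a local maximum.
f(3/5) = 3·ln(3/5) - 3 + 3 ≈ -1.5325.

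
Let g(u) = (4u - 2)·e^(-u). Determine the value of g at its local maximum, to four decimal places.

g'(u) = 4·e^(-u) + (4u - 2)·(-1)·e^(-u) = (-4u + 6)·e^(-u). Since e^(-u) > 0, the only critical point is u = 3/2.
g''(3/2) has the same sign as -4 < 0, so this is a local maximum.
g(3/2) = (4)·e^(-3/2) ≈ 0.8925.

0.8925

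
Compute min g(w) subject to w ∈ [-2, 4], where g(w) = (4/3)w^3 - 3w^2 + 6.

-50/3

g'(w) = 4w^2 - 6w, which vanishes at w = 0 and w = 3/2.
Compare values at every candidate in [-2, 4]: g(-2) = -50/3, g(0) = 6, g(3/2) = 15/4, g(4) = 130/3.
Hence the absolute minimum is -50/3 at w = -2.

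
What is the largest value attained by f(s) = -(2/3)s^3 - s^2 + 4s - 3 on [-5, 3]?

f'(s) = -2s^2 - 2s + 4, which vanishes at s = -2 and s = 1.
Candidates: f(-5) = 106/3, f(-2) = -29/3, f(1) = -2/3, f(3) = -18.
The maximum over the interval is 106/3, attained at s = -5.

106/3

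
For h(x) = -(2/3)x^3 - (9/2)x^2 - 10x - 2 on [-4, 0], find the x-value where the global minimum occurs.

Differentiating, h'(x) = -2x^2 - 9x - 10; which vanishes at x = -5/2 and x = -2.
Candidates: h(-4) = 26/3, h(-5/2) = 127/24, h(-2) = 16/3, h(0) = -2.
The minimum over the interval is -2, attained at x = 0.

0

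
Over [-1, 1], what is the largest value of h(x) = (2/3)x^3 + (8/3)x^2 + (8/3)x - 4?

2

Differentiating, h'(x) = 2x^2 + (16/3)x + 8/3; whose only zero in [-1, 1] is x = -2/3.
Evaluating at the critical points and endpoints: h(-1) = -14/3,  h(-2/3) = -388/81,  h(1) = 2.
Hence the absolute maximum is 2 at x = 1.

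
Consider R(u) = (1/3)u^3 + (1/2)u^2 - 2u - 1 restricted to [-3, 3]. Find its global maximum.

Differentiating, R'(u) = u^2 + u - 2; which vanishes at u = -2 and u = 1.
Candidates: R(-3) = 1/2; R(-2) = 7/3; R(1) = -13/6; R(3) = 13/2.
Hence the absolute maximum is 13/2 at u = 3.

13/2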